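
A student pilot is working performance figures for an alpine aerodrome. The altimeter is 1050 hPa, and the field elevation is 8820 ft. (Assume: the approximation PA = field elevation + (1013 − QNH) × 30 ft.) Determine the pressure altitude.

7710 ft

Pressure correction = (1013 − 1050) × 30 = -1110 ft.
Pressure altitude = 8820 + (-1110) = 7710 ft.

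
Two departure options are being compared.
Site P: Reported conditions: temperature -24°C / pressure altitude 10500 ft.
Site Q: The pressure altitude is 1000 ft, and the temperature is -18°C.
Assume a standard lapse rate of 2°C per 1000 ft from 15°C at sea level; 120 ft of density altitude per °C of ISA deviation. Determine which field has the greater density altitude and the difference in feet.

Site P by 11060 ft

Site P: ISA temp = -6°C, deviation -18°C, DA = 10500 + 120 × (-18) = 8340 ft.
Site Q: ISA temp = 13°C, deviation -31°C, DA = 1000 + 120 × (-31) = -2720 ft.
Site P is higher by 8340 − (-2720) = 11060 ft.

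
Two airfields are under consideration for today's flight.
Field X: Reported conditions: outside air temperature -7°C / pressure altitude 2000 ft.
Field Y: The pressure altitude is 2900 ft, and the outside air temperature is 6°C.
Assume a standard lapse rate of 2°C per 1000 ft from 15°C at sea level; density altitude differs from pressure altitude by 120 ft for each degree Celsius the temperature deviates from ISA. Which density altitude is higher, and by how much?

Field X: ISA temp = 11°C, deviation -18°C, DA = 2000 + 120 × (-18) = -160 ft.
Field Y: ISA temp = 9.2°C, deviation -3.2°C, DA = 2900 + 120 × (-3.2) = 2516 ft.
Field Y is higher by 2516 − (-160) = 2676 ft.

Field Y by 2676 ft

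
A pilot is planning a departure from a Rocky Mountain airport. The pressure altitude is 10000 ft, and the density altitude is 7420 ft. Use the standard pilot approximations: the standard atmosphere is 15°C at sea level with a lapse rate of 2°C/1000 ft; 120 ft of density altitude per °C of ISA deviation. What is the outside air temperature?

Density altitude − pressure altitude = 7420 − 10000 = -2580 ft.
At 120 ft/°C that is an ISA deviation of -2580/120 = -21.5°C.
ISA temperature at 10000 ft = 15 − 2 × (10000/1000) = -5°C.
OAT = ISA + deviation = -5 + (-21.5) = -26.5°C.

-26.5°C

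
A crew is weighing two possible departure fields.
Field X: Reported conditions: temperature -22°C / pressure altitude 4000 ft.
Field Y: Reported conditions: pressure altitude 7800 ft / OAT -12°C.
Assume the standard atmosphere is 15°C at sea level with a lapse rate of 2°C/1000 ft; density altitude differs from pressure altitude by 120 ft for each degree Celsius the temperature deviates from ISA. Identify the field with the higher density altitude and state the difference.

Field X: ISA temp = 7°C, deviation -29°C, DA = 4000 + 120 × (-29) = 520 ft.
Field Y: ISA temp = -0.6°C, deviation -11.4°C, DA = 7800 + 120 × (-11.4) = 6432 ft.
Field Y is higher by 6432 − 520 = 5912 ft.

Field Y by 5912 ft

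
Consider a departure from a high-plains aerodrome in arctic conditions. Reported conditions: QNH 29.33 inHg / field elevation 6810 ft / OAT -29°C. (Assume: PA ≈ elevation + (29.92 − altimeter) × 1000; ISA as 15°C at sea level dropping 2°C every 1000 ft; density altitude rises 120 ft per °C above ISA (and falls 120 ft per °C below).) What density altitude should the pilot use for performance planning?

Pressure altitude = 6810 + (29.92 − 29.33) × 1000 = 6810 + (+590) = 7400 ft.
ISA temperature at 7400 ft = 15 − 2 × (7400/1000) = 0.2°C.
ISA deviation = -29 − 0.2 = -29.2°C.
Density altitude = 7400 + 120 × (-29.2) = 3896 ft.

3896 ft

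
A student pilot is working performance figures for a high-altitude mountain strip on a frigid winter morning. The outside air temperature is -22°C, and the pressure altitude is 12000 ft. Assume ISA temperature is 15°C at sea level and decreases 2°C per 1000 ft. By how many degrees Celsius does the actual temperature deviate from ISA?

ISA-13°C

ISA temperature at 12000 ft = 15 − 2 × (12000/1000) = -9°C.
Deviation = OAT − ISA = -22 − (-9) = -13°C.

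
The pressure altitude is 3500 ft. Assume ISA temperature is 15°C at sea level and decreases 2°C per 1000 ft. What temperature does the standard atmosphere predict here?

8°C

ISA temperature = 15 − 2 × (3500/1000) = 15 − 7 = 8°C.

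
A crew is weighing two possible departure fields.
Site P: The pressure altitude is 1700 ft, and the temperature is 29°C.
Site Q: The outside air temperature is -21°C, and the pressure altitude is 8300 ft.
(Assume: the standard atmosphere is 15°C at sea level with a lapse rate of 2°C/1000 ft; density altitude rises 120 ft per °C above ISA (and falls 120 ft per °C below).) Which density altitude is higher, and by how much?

Site Q by 2184 ft

Site P: ISA temp = 11.6°C, deviation +17.4°C, DA = 1700 + 120 × 17.4 = 3788 ft.
Site Q: ISA temp = -1.6°C, deviation -19.4°C, DA = 8300 + 120 × (-19.4) = 5972 ft.
Site Q is higher by 5972 − 3788 = 2184 ft.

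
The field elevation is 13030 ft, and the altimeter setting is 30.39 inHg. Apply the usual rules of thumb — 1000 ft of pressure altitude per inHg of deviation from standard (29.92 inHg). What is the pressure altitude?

12560 ft

Pressure correction = (29.92 − 30.39) × 1000 = -470 ft.
Pressure altitude = 13030 + (-470) = 12560 ft.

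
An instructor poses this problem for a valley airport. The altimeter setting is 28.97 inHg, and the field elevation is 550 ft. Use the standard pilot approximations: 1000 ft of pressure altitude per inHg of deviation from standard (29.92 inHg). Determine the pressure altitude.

Pressure correction = (29.92 − 28.97) × 1000 = +950 ft.
Pressure altitude = 550 + (+950) = 1500 ft.

1500 ft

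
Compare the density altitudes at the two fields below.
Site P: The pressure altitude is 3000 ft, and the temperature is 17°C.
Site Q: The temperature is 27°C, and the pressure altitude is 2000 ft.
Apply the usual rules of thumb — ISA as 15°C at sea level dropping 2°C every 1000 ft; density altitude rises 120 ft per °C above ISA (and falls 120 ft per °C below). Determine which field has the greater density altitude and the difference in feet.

Site P: ISA temp = 9°C, deviation +8°C, DA = 3000 + 120 × 8 = 3960 ft.
Site Q: ISA temp = 11°C, deviation +16°C, DA = 2000 + 120 × 16 = 3920 ft.
Site P is higher by 3960 − 3920 = 40 ft.

Site P by 40 ft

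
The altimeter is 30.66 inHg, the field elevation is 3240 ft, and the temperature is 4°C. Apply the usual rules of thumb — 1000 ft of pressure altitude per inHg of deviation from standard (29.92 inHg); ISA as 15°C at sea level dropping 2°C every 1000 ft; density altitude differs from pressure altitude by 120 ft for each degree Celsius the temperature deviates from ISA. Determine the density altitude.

1780 ft

Pressure altitude = 3240 + (29.92 − 30.66) × 1000 = 3240 + (-740) = 2500 ft.
ISA temperature at 2500 ft = 15 − 2 × (2500/1000) = 10°C.
ISA deviation = 4 − 10 = -6°C.
Density altitude = 2500 + 120 × (-6) = 1780 ft.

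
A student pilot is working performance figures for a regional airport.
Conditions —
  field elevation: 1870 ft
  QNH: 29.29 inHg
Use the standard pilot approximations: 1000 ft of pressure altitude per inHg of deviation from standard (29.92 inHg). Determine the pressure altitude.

2500 ft

Pressure correction = (29.92 − 29.29) × 1000 = +630 ft.
Pressure altitude = 1870 + (+630) = 2500 ft.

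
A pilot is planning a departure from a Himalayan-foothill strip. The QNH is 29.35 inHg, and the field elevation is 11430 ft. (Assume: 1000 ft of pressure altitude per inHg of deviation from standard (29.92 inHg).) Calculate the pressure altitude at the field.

12000 ft

Pressure correction = (29.92 − 29.35) × 1000 = +570 ft.
Pressure altitude = 11430 + (+570) = 12000 ft.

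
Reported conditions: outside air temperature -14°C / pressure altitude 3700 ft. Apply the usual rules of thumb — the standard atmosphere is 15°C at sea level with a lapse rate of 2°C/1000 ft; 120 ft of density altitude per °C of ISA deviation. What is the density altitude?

1108 ft

ISA temperature at 3700 ft = 15 − 2 × (3700/1000) = 7.6°C.
ISA deviation = -14 − 7.6 = -21.6°C.
Density altitude = 3700 + 120 × (-21.6) = 3700 + (-2592) = 1108 ft.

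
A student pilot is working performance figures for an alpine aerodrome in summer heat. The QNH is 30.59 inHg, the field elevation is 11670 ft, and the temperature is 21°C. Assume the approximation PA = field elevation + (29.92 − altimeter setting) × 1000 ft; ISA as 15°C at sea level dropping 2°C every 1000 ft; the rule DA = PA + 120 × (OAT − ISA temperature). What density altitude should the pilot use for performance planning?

14360 ft

Pressure altitude = 11670 + (29.92 − 30.59) × 1000 = 11670 + (-670) = 11000 ft.
ISA temperature at 11000 ft = 15 − 2 × (11000/1000) = -7°C.
ISA deviation = 21 − (-7) = +28°C.
Density altitude = 11000 + 120 × (28) = 14360 ft.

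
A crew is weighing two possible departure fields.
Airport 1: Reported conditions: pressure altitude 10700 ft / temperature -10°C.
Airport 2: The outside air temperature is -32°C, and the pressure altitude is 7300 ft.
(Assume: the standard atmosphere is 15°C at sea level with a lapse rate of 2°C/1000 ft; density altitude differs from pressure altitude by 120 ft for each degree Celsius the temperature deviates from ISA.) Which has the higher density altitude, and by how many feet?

Airport 1: ISA temp = -6.4°C, deviation -3.6°C, DA = 10700 + 120 × (-3.6) = 10268 ft.
Airport 2: ISA temp = 0.4°C, deviation -32.4°C, DA = 7300 + 120 × (-32.4) = 3412 ft.
Airport 1 is higher by 10268 − 3412 = 6856 ft.

Airport 1 by 6856 ft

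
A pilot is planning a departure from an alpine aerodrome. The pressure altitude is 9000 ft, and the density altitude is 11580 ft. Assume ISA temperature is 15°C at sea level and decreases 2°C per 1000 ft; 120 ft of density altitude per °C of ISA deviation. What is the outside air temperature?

Density altitude − pressure altitude = 11580 − 9000 = +2580 ft.
At 120 ft/°C that is an ISA deviation of 2580/120 = +21.5°C.
ISA temperature at 9000 ft = 15 − 2 × (9000/1000) = -3°C.
OAT = ISA + deviation = -3 + (+21.5) = 18.5°C.

18.5°C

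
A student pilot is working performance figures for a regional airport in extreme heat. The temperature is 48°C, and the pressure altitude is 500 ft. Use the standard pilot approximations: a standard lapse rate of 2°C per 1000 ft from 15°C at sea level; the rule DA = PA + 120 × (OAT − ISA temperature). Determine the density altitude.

ISA temperature at 500 ft = 15 − 2 × (500/1000) = 14°C.
ISA deviation = 48 − 14 = +34°C.
Density altitude = 500 + 120 × (34) = 500 + (+4080) = 4580 ft.

4580 ft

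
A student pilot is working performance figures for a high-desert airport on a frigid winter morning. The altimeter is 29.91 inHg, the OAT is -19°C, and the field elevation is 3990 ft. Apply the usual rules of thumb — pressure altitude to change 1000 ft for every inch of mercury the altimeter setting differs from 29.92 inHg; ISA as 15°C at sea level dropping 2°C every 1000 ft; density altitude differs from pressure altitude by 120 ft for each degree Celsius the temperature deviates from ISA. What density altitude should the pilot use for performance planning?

880 ft

Pressure altitude = 3990 + (29.92 − 29.91) × 1000 = 3990 + (+10) = 4000 ft.
ISA temperature at 4000 ft = 15 − 2 × (4000/1000) = 7°C.
ISA deviation = -19 − 7 = -26°C.
Density altitude = 4000 + 120 × (-26) = 880 ft.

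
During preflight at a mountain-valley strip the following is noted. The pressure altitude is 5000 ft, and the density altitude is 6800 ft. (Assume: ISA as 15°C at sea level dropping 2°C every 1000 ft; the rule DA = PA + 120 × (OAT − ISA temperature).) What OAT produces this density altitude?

Density altitude − pressure altitude = 6800 − 5000 = +1800 ft.
At 120 ft/°C that is an ISA deviation of 1800/120 = +15°C.
ISA temperature at 5000 ft = 15 − 2 × (5000/1000) = 5°C.
OAT = ISA + deviation = 5 + (+15) = 20°C.

20°C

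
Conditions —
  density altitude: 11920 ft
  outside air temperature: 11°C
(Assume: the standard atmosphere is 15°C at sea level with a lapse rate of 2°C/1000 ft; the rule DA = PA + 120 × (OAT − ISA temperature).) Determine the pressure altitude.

10000 ft

DA = PA + 120 × (OAT − (15 − 2·PA/1000)) = PA + 120·OAT − 1800 + 0.24·PA = 1.24·PA + 120·OAT − 1800.
So 1.24·PA = 11920 − 120 × 11 + 1800 = 12400.
PA = 12400 / 1.24 = 10000 ft.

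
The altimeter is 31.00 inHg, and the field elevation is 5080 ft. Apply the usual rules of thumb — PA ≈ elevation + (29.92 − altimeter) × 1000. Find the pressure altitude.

Pressure correction = (29.92 − 31.00) × 1000 = -1080 ft.
Pressure altitude = 5080 + (-1080) = 4000 ft.

4000 ft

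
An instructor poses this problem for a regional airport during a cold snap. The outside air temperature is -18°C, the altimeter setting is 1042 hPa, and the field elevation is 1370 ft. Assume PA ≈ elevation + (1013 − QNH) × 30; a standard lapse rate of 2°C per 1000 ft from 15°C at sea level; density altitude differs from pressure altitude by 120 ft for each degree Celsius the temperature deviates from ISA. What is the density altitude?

-3340 ft

Pressure altitude = 1370 + (1013 − 1042) × 30 = 1370 + (-870) = 500 ft.
ISA temperature at 500 ft = 15 − 2 × (500/1000) = 14°C.
ISA deviation = -18 − 14 = -32°C.
Density altitude = 500 + 120 × (-32) = -3340 ft.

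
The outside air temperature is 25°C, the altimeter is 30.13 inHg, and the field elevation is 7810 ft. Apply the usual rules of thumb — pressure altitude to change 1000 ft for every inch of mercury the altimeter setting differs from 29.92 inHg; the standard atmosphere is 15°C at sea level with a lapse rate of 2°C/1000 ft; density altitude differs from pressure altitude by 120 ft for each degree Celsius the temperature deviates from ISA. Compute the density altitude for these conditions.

10624 ft

Pressure altitude = 7810 + (29.92 − 30.13) × 1000 = 7810 + (-210) = 7600 ft.
ISA temperature at 7600 ft = 15 − 2 × (7600/1000) = -0.2°C.
ISA deviation = 25 − (-0.2) = +25.2°C.
Density altitude = 7600 + 120 × (25.2) = 10624 ft.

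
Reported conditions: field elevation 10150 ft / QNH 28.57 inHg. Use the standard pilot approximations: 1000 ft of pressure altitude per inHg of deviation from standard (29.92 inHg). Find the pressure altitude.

11500 ft

Pressure correction = (29.92 − 28.57) × 1000 = +1350 ft.
Pressure altitude = 10150 + (+1350) = 11500 ft.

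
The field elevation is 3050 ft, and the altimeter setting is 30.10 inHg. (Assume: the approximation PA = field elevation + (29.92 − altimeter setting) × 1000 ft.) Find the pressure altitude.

Pressure correction = (29.92 − 30.10) × 1000 = -180 ft.
Pressure altitude = 3050 + (-180) = 2870 ft.

2870 ft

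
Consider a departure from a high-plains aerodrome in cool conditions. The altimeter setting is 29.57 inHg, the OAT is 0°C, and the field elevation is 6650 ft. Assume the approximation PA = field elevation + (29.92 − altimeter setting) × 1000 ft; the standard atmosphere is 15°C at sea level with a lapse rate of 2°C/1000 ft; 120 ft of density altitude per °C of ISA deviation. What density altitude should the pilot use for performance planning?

6880 ft

Pressure altitude = 6650 + (29.92 − 29.57) × 1000 = 6650 + (+350) = 7000 ft.
ISA temperature at 7000 ft = 15 − 2 × (7000/1000) = 1°C.
ISA deviation = 0 − 1 = -1°C.
Density altitude = 7000 + 120 × (-1) = 6880 ft.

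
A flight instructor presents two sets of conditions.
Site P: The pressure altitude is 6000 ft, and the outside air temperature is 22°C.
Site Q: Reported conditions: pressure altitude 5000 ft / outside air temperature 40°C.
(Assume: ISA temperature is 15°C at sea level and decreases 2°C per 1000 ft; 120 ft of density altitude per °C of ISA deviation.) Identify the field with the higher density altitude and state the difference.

Site Q by 920 ft

Site P: ISA temp = 3°C, deviation +19°C, DA = 6000 + 120 × 19 = 8280 ft.
Site Q: ISA temp = 5°C, deviation +35°C, DA = 5000 + 120 × 35 = 9200 ft.
Site Q is higher by 9200 − 8280 = 920 ft.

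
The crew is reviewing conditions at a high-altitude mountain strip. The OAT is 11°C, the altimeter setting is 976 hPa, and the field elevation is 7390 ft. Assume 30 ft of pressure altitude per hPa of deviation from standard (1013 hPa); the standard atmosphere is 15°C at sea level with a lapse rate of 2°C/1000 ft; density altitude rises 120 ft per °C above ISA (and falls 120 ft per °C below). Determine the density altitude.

10060 ft

Pressure altitude = 7390 + (1013 − 976) × 30 = 7390 + (+1110) = 8500 ft.
ISA temperature at 8500 ft = 15 − 2 × (8500/1000) = -2°C.
ISA deviation = 11 − (-2) = +13°C.
Density altitude = 8500 + 120 × (13) = 10060 ft.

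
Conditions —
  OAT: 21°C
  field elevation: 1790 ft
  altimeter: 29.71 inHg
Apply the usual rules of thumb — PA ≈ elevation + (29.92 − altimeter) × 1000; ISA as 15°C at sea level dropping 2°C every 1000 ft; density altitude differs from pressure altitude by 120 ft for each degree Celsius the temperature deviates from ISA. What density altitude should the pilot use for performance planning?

3200 ft

Pressure altitude = 1790 + (29.92 − 29.71) × 1000 = 1790 + (+210) = 2000 ft.
ISA temperature at 2000 ft = 15 − 2 × (2000/1000) = 11°C.
ISA deviation = 21 − 11 = +10°C.
Density altitude = 2000 + 120 × (10) = 3200 ft.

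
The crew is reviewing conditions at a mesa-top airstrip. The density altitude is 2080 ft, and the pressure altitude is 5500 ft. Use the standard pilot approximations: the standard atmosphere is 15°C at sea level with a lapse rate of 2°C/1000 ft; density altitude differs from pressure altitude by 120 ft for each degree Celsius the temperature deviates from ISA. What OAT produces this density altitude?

Density altitude − pressure altitude = 2080 − 5500 = -3420 ft.
At 120 ft/°C that is an ISA deviation of -3420/120 = -28.5°C.
ISA temperature at 5500 ft = 15 − 2 × (5500/1000) = 4°C.
OAT = ISA + deviation = 4 + (-28.5) = -24.5°C.

-24.5°C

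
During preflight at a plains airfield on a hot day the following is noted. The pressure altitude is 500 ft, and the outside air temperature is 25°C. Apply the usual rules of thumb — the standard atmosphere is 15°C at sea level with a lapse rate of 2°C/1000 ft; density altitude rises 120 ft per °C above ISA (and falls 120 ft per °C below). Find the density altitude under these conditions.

1820 ft

ISA temperature at 500 ft = 15 − 2 × (500/1000) = 14°C.
ISA deviation = 25 − 14 = +11°C.
Density altitude = 500 + 120 × (11) = 500 + (+1320) = 1820 ft.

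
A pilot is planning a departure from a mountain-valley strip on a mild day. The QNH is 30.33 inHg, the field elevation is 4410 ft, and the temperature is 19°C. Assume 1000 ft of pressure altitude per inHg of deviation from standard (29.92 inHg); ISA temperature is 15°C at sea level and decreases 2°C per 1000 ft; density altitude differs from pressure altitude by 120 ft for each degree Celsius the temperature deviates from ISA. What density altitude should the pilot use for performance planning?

Pressure altitude = 4410 + (29.92 − 30.33) × 1000 = 4410 + (-410) = 4000 ft.
ISA temperature at 4000 ft = 15 − 2 × (4000/1000) = 7°C.
ISA deviation = 19 − 7 = +12°C.
Density altitude = 4000 + 120 × (12) = 5440 ft.

5440 ft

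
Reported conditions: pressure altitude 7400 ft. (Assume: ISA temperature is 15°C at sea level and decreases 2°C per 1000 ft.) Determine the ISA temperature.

0.2°C

ISA temperature = 15 − 2 × (7400/1000) = 15 − 14.8 = 0.2°C.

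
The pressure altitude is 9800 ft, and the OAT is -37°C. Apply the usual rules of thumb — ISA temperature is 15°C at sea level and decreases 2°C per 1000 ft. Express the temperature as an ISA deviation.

ISA temperature at 9800 ft = 15 − 2 × (9800/1000) = -4.6°C.
Deviation = OAT − ISA = -37 − (-4.6) = -32.4°C.

ISA-32.4°C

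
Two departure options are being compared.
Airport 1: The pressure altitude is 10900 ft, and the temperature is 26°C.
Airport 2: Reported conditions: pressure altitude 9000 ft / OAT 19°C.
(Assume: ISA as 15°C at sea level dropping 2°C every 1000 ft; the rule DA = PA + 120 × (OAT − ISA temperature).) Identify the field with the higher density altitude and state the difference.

Airport 1: ISA temp = -6.8°C, deviation +32.8°C, DA = 10900 + 120 × 32.8 = 14836 ft.
Airport 2: ISA temp = -3°C, deviation +22°C, DA = 9000 + 120 × 22 = 11640 ft.
Airport 1 is higher by 14836 − 11640 = 3196 ft.

Airport 1 by 3196 ft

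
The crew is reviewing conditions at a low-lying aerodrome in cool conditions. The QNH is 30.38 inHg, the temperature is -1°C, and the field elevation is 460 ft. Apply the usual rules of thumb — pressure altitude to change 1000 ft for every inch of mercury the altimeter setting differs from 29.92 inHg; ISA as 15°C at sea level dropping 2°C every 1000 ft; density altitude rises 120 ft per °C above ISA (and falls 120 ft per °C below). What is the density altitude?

-1920 ft

Pressure altitude = 460 + (29.92 − 30.38) × 1000 = 460 + (-460) = 0 ft.
ISA temperature at 0 ft = 15 − 2 × (0/1000) = 15°C.
ISA deviation = -1 − 15 = -16°C.
Density altitude = 0 + 120 × (-16) = -1920 ft.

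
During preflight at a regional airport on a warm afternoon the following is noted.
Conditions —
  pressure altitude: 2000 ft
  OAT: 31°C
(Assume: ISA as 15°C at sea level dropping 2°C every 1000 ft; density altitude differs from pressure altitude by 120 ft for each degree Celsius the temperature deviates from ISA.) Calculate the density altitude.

ISA temperature at 2000 ft = 15 − 2 × (2000/1000) = 11°C.
ISA deviation = 31 − 11 = +20°C.
Density altitude = 2000 + 120 × (20) = 2000 + (+2400) = 4400 ft.

4400 ft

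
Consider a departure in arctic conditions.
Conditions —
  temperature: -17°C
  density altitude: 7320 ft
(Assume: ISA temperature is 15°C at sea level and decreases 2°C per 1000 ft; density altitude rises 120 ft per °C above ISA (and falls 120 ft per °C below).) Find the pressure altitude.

DA = PA + 120 × (OAT − (15 − 2·PA/1000)) = PA + 120·OAT − 1800 + 0.24·PA = 1.24·PA + 120·OAT − 1800.
So 1.24·PA = 7320 − 120 × (-17) + 1800 = 11160.
PA = 11160 / 1.24 = 9000 ft.

9000 ft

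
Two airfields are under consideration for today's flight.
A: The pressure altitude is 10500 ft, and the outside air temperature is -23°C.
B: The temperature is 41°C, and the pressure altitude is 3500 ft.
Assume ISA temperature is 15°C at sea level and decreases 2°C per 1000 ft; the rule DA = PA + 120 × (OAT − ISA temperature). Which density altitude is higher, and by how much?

A by 1000 ft

A: ISA temp = -6°C, deviation -17°C, DA = 10500 + 120 × (-17) = 8460 ft.
B: ISA temp = 8°C, deviation +33°C, DA = 3500 + 120 × 33 = 7460 ft.
A is higher by 8460 − 7460 = 1000 ft.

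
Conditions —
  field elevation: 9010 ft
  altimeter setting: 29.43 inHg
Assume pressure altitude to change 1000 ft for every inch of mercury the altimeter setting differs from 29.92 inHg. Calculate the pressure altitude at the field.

Pressure correction = (29.92 − 29.43) × 1000 = +490 ft.
Pressure altitude = 9010 + (+490) = 9500 ft.

9500 ft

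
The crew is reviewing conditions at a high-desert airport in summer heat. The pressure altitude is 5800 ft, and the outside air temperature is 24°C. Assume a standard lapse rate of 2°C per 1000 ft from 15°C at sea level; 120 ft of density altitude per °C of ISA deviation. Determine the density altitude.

8272 ft

ISA temperature at 5800 ft = 15 − 2 × (5800/1000) = 3.4°C.
ISA deviation = 24 − 3.4 = +20.6°C.
Density altitude = 5800 + 120 × (20.6) = 5800 + (+2472) = 8272 ft.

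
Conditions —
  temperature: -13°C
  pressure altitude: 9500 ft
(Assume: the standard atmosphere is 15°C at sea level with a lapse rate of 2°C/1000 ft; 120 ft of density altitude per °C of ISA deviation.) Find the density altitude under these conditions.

ISA temperature at 9500 ft = 15 − 2 × (9500/1000) = -4°C.
ISA deviation = -13 − (-4) = -9°C.
Density altitude = 9500 + 120 × (-9) = 9500 + (-1080) = 8420 ft.

8420 ft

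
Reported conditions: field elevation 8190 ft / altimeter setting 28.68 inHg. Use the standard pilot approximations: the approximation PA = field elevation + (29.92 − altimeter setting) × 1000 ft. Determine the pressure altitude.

9430 ft

Pressure correction = (29.92 − 28.68) × 1000 = +1240 ft.
Pressure altitude = 8190 + (+1240) = 9430 ft.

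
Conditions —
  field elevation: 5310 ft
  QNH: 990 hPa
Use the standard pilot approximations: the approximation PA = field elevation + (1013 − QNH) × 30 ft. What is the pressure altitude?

6000 ft

Pressure correction = (1013 − 990) × 30 = +690 ft.
Pressure altitude = 5310 + (+690) = 6000 ft.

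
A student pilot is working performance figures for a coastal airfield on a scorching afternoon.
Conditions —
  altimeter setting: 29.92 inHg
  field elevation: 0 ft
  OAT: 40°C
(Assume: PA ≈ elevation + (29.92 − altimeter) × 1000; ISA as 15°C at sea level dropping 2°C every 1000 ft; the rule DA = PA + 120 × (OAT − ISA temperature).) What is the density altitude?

3000 ft

Pressure altitude = 0 + (29.92 − 29.92) × 1000 = 0 + (0) = 0 ft.
ISA temperature at 0 ft = 15 − 2 × (0/1000) = 15°C.
ISA deviation = 40 − 15 = +25°C.
Density altitude = 0 + 120 × (25) = 3000 ft.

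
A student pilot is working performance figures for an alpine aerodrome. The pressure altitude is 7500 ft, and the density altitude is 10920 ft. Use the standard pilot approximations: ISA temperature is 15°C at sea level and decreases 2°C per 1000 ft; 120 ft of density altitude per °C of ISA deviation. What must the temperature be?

28.5°C

Density altitude − pressure altitude = 10920 − 7500 = +3420 ft.
At 120 ft/°C that is an ISA deviation of 3420/120 = +28.5°C.
ISA temperature at 7500 ft = 15 − 2 × (7500/1000) = 0°C.
OAT = ISA + deviation = 0 + (+28.5) = 28.5°C.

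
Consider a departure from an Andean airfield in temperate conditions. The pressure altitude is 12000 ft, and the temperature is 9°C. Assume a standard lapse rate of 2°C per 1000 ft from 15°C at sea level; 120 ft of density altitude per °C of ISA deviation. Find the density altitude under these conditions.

14160 ft

ISA temperature at 12000 ft = 15 − 2 × (12000/1000) = -9°C.
ISA deviation = 9 − (-9) = +18°C.
Density altitude = 12000 + 120 × (18) = 12000 + (+2160) = 14160 ft.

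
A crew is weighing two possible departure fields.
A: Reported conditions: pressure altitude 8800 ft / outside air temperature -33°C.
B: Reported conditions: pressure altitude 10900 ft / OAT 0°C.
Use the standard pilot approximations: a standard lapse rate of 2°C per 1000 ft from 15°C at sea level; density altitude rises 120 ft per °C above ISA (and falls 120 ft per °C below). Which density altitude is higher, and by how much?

B by 6564 ft

A: ISA temp = -2.6°C, deviation -30.4°C, DA = 8800 + 120 × (-30.4) = 5152 ft.
B: ISA temp = -6.8°C, deviation +6.8°C, DA = 10900 + 120 × 6.8 = 11716 ft.
B is higher by 11716 − 5152 = 6564 ft.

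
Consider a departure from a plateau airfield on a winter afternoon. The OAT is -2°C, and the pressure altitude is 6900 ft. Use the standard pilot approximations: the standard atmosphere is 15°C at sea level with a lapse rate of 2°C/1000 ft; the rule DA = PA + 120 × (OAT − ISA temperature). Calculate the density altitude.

6516 ft

ISA temperature at 6900 ft = 15 − 2 × (6900/1000) = 1.2°C.
ISA deviation = -2 − 1.2 = -3.2°C.
Density altitude = 6900 + 120 × (-3.2) = 6900 + (-384) = 6516 ft.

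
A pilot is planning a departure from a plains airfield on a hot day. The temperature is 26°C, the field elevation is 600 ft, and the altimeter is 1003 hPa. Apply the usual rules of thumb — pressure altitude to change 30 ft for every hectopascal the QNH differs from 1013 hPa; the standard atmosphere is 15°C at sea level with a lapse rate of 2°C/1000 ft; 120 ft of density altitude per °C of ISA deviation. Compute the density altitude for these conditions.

2436 ft

Pressure altitude = 600 + (1013 − 1003) × 30 = 600 + (+300) = 900 ft.
ISA temperature at 900 ft = 15 − 2 × (900/1000) = 13.2°C.
ISA deviation = 26 − 13.2 = +12.8°C.
Density altitude = 900 + 120 × (12.8) = 2436 ft.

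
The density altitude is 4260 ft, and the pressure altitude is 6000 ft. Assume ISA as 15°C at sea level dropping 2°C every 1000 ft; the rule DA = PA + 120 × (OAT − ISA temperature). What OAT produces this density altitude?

-11.5°C

Density altitude − pressure altitude = 4260 − 6000 = -1740 ft.
At 120 ft/°C that is an ISA deviation of -1740/120 = -14.5°C.
ISA temperature at 6000 ft = 15 − 2 × (6000/1000) = 3°C.
OAT = ISA + deviation = 3 + (-14.5) = -11.5°C.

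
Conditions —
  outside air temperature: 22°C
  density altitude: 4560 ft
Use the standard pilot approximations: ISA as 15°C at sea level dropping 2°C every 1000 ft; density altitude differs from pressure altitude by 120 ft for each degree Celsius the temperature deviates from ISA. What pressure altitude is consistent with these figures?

3000 ft

DA = PA + 120 × (OAT − (15 − 2·PA/1000)) = PA + 120·OAT − 1800 + 0.24·PA = 1.24·PA + 120·OAT − 1800.
So 1.24·PA = 4560 − 120 × 22 + 1800 = 3720.
PA = 3720 / 1.24 = 3000 ft.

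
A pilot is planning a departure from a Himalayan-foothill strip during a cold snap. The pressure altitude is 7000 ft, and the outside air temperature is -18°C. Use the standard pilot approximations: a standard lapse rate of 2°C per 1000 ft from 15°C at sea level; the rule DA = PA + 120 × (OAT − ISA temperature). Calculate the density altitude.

ISA temperature at 7000 ft = 15 − 2 × (7000/1000) = 1°C.
ISA deviation = -18 − 1 = -19°C.
Density altitude = 7000 + 120 × (-19) = 7000 + (-2280) = 4720 ft.

4720 ft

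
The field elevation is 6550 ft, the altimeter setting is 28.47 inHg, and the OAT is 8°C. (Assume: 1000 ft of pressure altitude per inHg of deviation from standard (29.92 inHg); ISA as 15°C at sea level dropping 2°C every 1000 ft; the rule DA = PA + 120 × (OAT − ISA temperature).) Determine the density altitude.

Pressure altitude = 6550 + (29.92 − 28.47) × 1000 = 6550 + (+1450) = 8000 ft.
ISA temperature at 8000 ft = 15 − 2 × (8000/1000) = -1°C.
ISA deviation = 8 − (-1) = +9°C.
Density altitude = 8000 + 120 × (9) = 9080 ft.

9080 ft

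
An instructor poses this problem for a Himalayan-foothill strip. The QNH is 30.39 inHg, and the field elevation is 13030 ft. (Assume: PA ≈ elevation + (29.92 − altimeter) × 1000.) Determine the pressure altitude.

Pressure correction = (29.92 − 30.39) × 1000 = -470 ft.
Pressure altitude = 13030 + (-470) = 12560 ft.

12560 ft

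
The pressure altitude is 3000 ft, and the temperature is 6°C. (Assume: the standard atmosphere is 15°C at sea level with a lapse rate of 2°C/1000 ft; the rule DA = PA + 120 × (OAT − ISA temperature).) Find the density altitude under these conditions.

ISA temperature at 3000 ft = 15 − 2 × (3000/1000) = 9°C.
ISA deviation = 6 − 9 = -3°C.
Density altitude = 3000 + 120 × (-3) = 3000 + (-360) = 2640 ft.

2640 ft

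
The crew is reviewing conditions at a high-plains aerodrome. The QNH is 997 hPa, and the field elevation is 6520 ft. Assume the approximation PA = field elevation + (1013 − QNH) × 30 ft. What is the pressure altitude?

7000 ft

Pressure correction = (1013 − 997) × 30 = +480 ft.
Pressure altitude = 6520 + (+480) = 7000 ft.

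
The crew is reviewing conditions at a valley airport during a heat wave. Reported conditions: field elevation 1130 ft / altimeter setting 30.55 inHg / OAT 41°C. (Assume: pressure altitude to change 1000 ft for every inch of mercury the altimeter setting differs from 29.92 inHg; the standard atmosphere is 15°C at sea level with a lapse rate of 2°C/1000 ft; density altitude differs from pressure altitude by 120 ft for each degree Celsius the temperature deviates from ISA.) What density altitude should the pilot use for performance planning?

3740 ft

Pressure altitude = 1130 + (29.92 − 30.55) × 1000 = 1130 + (-630) = 500 ft.
ISA temperature at 500 ft = 15 − 2 × (500/1000) = 14°C.
ISA deviation = 41 − 14 = +27°C.
Density altitude = 500 + 120 × (27) = 3740 ft.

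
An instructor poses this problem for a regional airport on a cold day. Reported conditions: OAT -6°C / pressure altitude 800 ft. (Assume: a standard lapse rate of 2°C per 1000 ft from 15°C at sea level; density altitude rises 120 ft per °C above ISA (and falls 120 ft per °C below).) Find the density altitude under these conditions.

-1528 ft

ISA temperature at 800 ft = 15 − 2 × (800/1000) = 13.4°C.
ISA deviation = -6 − 13.4 = -19.4°C.
Density altitude = 800 + 120 × (-19.4) = 800 + (-2328) = -1528 ft.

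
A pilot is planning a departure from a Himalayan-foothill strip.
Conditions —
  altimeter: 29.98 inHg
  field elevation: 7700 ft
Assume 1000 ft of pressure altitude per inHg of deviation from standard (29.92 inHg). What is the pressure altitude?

Pressure correction = (29.92 − 29.98) × 1000 = -60 ft.
Pressure altitude = 7700 + (-60) = 7640 ft.

7640 ft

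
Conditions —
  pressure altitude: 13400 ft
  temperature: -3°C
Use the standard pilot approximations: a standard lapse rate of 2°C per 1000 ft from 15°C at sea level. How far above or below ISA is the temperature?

ISA+8.8°C

ISA temperature at 13400 ft = 15 − 2 × (13400/1000) = -11.8°C.
Deviation = OAT − ISA = -3 − (-11.8) = +8.8°C.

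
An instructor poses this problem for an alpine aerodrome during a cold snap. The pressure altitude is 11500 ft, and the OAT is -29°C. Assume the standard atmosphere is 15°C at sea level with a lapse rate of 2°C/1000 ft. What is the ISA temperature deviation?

ISA-21°C

ISA temperature at 11500 ft = 15 − 2 × (11500/1000) = -8°C.
Deviation = OAT − ISA = -29 − (-8) = -21°C.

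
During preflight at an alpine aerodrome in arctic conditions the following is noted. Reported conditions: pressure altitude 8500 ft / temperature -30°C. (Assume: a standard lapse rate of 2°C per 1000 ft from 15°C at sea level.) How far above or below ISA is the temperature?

ISA temperature at 8500 ft = 15 − 2 × (8500/1000) = -2°C.
Deviation = OAT − ISA = -30 − (-2) = -28°C.

ISA-28°C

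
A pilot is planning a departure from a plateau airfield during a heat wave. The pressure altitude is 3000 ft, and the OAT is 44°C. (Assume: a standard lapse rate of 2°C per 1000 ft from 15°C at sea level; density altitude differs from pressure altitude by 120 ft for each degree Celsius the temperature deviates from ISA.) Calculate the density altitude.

7200 ft

ISA temperature at 3000 ft = 15 − 2 × (3000/1000) = 9°C.
ISA deviation = 44 − 9 = +35°C.
Density altitude = 3000 + 120 × (35) = 3000 + (+4200) = 7200 ft.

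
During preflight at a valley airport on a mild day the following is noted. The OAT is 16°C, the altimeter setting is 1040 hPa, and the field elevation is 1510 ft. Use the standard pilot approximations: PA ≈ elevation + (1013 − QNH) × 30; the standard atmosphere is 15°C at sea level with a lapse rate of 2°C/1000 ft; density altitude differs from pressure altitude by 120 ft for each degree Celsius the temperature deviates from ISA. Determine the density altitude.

Pressure altitude = 1510 + (1013 − 1040) × 30 = 1510 + (-810) = 700 ft.
ISA temperature at 700 ft = 15 − 2 × (700/1000) = 13.6°C.
ISA deviation = 16 − 13.6 = +2.4°C.
Density altitude = 700 + 120 × (2.4) = 988 ft.

988 ft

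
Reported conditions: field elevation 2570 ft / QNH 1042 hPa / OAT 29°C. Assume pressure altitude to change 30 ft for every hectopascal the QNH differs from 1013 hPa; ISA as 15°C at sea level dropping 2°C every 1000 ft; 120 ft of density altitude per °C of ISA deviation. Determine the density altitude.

Pressure altitude = 2570 + (1013 − 1042) × 30 = 2570 + (-870) = 1700 ft.
ISA temperature at 1700 ft = 15 − 2 × (1700/1000) = 11.6°C.
ISA deviation = 29 − 11.6 = +17.4°C.
Density altitude = 1700 + 120 × (17.4) = 3788 ft.

3788 ft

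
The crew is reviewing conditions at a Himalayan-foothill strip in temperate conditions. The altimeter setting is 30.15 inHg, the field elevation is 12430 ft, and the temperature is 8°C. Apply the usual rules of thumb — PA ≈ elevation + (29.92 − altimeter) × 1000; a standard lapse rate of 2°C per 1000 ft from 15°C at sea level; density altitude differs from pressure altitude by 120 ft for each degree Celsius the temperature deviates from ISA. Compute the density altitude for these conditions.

Pressure altitude = 12430 + (29.92 − 30.15) × 1000 = 12430 + (-230) = 12200 ft.
ISA temperature at 12200 ft = 15 − 2 × (12200/1000) = -9.4°C.
ISA deviation = 8 − (-9.4) = +17.4°C.
Density altitude = 12200 + 120 × (17.4) = 14288 ft.

14288 ft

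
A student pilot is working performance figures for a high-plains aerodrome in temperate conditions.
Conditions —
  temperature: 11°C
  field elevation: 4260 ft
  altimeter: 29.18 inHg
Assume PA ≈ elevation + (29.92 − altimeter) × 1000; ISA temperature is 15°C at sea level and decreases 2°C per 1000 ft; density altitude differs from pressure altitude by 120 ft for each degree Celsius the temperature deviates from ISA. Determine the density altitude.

5720 ft

Pressure altitude = 4260 + (29.92 − 29.18) × 1000 = 4260 + (+740) = 5000 ft.
ISA temperature at 5000 ft = 15 − 2 × (5000/1000) = 5°C.
ISA deviation = 11 − 5 = +6°C.
Density altitude = 5000 + 120 × (6) = 5720 ft.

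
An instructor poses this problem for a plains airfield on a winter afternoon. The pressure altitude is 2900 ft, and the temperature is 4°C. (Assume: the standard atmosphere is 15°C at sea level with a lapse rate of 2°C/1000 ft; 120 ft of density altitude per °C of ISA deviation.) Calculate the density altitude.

ISA temperature at 2900 ft = 15 − 2 × (2900/1000) = 9.2°C.
ISA deviation = 4 − 9.2 = -5.2°C.
Density altitude = 2900 + 120 × (-5.2) = 2900 + (-624) = 2276 ft.

2276 ft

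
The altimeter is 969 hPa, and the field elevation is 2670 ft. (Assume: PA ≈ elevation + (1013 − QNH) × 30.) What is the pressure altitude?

3990 ft

Pressure correction = (1013 − 969) × 30 = +1320 ft.
Pressure altitude = 2670 + (+1320) = 3990 ft.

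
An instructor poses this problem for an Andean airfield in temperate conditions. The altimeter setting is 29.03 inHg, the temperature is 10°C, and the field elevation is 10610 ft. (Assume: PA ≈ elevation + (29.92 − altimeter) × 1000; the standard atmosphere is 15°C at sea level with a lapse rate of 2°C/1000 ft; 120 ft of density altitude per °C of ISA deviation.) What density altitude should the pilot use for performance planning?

Pressure altitude = 10610 + (29.92 − 29.03) × 1000 = 10610 + (+890) = 11500 ft.
ISA temperature at 11500 ft = 15 − 2 × (11500/1000) = -8°C.
ISA deviation = 10 − (-8) = +18°C.
Density altitude = 11500 + 120 × (18) = 13660 ft.

13660 ft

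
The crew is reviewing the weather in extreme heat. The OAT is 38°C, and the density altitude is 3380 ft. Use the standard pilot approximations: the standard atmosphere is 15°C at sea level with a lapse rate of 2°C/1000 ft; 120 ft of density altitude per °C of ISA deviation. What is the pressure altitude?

DA = PA + 120 × (OAT − (15 − 2·PA/1000)) = PA + 120·OAT − 1800 + 0.24·PA = 1.24·PA + 120·OAT − 1800.
So 1.24·PA = 3380 − 120 × 38 + 1800 = 620.
PA = 620 / 1.24 = 500 ft.

500 ft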